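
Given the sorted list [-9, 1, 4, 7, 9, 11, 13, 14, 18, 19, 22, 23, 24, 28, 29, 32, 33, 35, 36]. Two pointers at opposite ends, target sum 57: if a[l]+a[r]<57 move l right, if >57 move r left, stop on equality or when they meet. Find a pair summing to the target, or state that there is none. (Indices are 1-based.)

[1,19] -9+36=27 <57 → l++
[2,19] 1+36=37 <57 → l++
[3,19] 4+36=40 <57 → l++
[4,19] 7+36=43 <57 → l++
[5,19] 9+36=45 <57 → l++
[6,19] 11+36=47 <57 → l++
[7,19] 13+36=49 <57 → l++
[8,19] 14+36=50 <57 → l++
[9,19] 18+36=54 <57 → l++
[10,19] 19+36=55 <57 → l++
[11,19] 22+36=58 >57 → r--
[11,18] 22+35=57 → found

(22, 35)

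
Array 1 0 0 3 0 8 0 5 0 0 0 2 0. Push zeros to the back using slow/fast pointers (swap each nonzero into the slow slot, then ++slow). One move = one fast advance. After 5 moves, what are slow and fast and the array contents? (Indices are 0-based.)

slow=2, fast=5, a=[1, 3, 0, 0, 0, 8, 0, 5, 0, 0, 0, 2, 0]

(s=0,f=0) a[fast]=1≠0 swap→a[0]=1 → slow++,fast++
(s=1,f=1) a[fast]=0 → fast++
(s=1,f=2) a[fast]=0 → fast++
(s=1,f=3) a[fast]=3≠0 swap→a[1]=3 → slow++,fast++
(s=2,f=4) a[fast]=0 → fast++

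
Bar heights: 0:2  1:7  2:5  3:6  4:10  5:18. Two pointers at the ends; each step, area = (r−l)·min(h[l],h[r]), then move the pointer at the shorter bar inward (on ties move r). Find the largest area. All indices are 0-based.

l=0 r=5: min(2,18)*5=10 best=10 *, l++
l=1 r=5: min(7,18)*4=28 best=28 *, l++
l=2 r=5: min(5,18)*3=15 best=28, l++
l=3 r=5: min(6,18)*2=12 best=28, l++
l=4 r=5: min(10,18)*1=10 best=28, l++

max area = 28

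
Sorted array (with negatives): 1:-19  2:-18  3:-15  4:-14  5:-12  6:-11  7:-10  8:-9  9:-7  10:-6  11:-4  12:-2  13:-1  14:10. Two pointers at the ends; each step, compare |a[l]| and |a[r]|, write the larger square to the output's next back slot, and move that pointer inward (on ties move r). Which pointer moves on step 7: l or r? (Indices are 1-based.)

l=1 r=14: |-19|>|10| out[14]=361, l++
l=2 r=14: |-18|>|10| out[13]=324, l++
l=3 r=14: |-15|>|10| out[12]=225, l++
l=4 r=14: |-14|>|10| out[11]=196, l++
l=5 r=14: |-12|>|10| out[10]=144, l++
l=6 r=14: |-11|>|10| out[9]=121, l++
l=7 r=14: |-10|<=|10| out[8]=100, r--

r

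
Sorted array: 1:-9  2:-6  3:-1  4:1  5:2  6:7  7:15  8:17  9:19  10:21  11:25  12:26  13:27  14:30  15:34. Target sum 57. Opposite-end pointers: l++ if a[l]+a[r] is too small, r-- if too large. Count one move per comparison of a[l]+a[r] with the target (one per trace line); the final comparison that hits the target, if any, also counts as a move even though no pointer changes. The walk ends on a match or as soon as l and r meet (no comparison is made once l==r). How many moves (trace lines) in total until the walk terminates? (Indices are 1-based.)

14 moves

[1,15] -9+34=25 <57 → l++
[2,15] -6+34=28 <57 → l++
[3,15] -1+34=33 <57 → l++
[4,15] 1+34=35 <57 → l++
[5,15] 2+34=36 <57 → l++
[6,15] 7+34=41 <57 → l++
[7,15] 15+34=49 <57 → l++
[8,15] 17+34=51 <57 → l++
[9,15] 19+34=53 <57 → l++
[10,15] 21+34=55 <57 → l++
[11,15] 25+34=59 >57 → r--
[11,14] 25+30=55 <57 → l++
[12,14] 26+30=56 <57 → l++
[13,14] 27+30=57 → found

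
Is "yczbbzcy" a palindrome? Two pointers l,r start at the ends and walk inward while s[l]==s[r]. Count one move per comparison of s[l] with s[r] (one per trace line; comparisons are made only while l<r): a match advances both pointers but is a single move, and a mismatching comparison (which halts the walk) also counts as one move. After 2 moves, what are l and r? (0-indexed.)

l=2, r=5

[0,7] 'y'=='y' → l++,r--
[1,6] 'c'=='c' → l++,r--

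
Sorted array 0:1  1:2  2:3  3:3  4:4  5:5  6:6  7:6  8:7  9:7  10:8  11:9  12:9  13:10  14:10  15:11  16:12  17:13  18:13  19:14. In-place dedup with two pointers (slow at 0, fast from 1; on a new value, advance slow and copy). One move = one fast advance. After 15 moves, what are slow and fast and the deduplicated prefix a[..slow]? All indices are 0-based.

slow=10, fast=16, prefix=[1, 2, 3, 4, 5, 6, 7, 8, 9, 10, 11]

slow=0 fast=1: a[fast]=2≠a[slow]=1 write a[1]=2, slow++,fast++
slow=1 fast=2: a[fast]=3≠a[slow]=2 write a[2]=3, slow++,fast++
slow=2 fast=3: a[fast]=3=a[slow] dup, fast++
slow=2 fast=4: a[fast]=4≠a[slow]=3 write a[3]=4, slow++,fast++
slow=3 fast=5: a[fast]=5≠a[slow]=4 write a[4]=5, slow++,fast++
slow=4 fast=6: a[fast]=6≠a[slow]=5 write a[5]=6, slow++,fast++
slow=5 fast=7: a[fast]=6=a[slow] dup, fast++
slow=5 fast=8: a[fast]=7≠a[slow]=6 write a[6]=7, slow++,fast++
slow=6 fast=9: a[fast]=7=a[slow] dup, fast++
slow=6 fast=10: a[fast]=8≠a[slow]=7 write a[7]=8, slow++,fast++
slow=7 fast=11: a[fast]=9≠a[slow]=8 write a[8]=9, slow++,fast++
slow=8 fast=12: a[fast]=9=a[slow] dup, fast++
slow=8 fast=13: a[fast]=10≠a[slow]=9 write a[9]=10, slow++,fast++
slow=9 fast=14: a[fast]=10=a[slow] dup, fast++
slow=9 fast=15: a[fast]=11≠a[slow]=10 write a[10]=11, slow++,fast++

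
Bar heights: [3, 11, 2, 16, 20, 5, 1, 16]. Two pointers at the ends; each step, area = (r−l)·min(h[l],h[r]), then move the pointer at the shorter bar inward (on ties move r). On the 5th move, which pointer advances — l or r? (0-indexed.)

r

l=0 r=7: min(3,16)*7=21 best=21 *, l++
l=1 r=7: min(11,16)*6=66 best=66 *, l++
l=2 r=7: min(2,16)*5=10 best=66, l++
l=3 r=7: min(16,16)*4=64 best=66, r--
l=3 r=6: min(16,1)*3=3 best=66, r--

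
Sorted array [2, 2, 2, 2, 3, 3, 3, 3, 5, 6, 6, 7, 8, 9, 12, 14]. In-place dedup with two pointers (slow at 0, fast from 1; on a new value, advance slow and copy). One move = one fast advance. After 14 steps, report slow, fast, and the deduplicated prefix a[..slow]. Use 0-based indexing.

(s=0,f=1) a[fast]=2=a[slow] dup → fast++
(s=0,f=2) a[fast]=2=a[slow] dup → fast++
(s=0,f=3) a[fast]=2=a[slow] dup → fast++
(s=0,f=4) a[fast]=3≠a[slow]=2 write a[1]=3 → slow++,fast++
(s=1,f=5) a[fast]=3=a[slow] dup → fast++
(s=1,f=6) a[fast]=3=a[slow] dup → fast++
(s=1,f=7) a[fast]=3=a[slow] dup → fast++
(s=1,f=8) a[fast]=5≠a[slow]=3 write a[2]=5 → slow++,fast++
(s=2,f=9) a[fast]=6≠a[slow]=5 write a[3]=6 → slow++,fast++
(s=3,f=10) a[fast]=6=a[slow] dup → fast++
(s=3,f=11) a[fast]=7≠a[slow]=6 write a[4]=7 → slow++,fast++
(s=4,f=12) a[fast]=8≠a[slow]=7 write a[5]=8 → slow++,fast++
(s=5,f=13) a[fast]=9≠a[slow]=8 write a[6]=9 → slow++,fast++
(s=6,f=14) a[fast]=12≠a[slow]=9 write a[7]=12 → slow++,fast++

slow=7, fast=15, prefix=[2, 3, 5, 6, 7, 8, 9, 12]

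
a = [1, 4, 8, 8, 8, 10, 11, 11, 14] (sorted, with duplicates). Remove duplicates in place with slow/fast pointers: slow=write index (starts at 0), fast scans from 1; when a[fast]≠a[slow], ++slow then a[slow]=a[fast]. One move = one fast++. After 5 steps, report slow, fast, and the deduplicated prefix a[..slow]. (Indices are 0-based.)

slow=0 fast=1: a[fast]=4≠a[slow]=1 write a[1]=4, slow++,fast++
slow=1 fast=2: a[fast]=8≠a[slow]=4 write a[2]=8, slow++,fast++
slow=2 fast=3: a[fast]=8=a[slow] dup, fast++
slow=2 fast=4: a[fast]=8=a[slow] dup, fast++
slow=2 fast=5: a[fast]=10≠a[slow]=8 write a[3]=10, slow++,fast++

slow=3, fast=6, prefix=[1, 4, 8, 10]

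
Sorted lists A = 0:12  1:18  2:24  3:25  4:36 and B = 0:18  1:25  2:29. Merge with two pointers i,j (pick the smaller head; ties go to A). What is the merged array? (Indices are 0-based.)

[12, 18, 18, 24, 25, 25, 29, 36]

i=0 j=0: A[i]=12<=B[j]=18 take 12, i++
i=1 j=0: A[i]=18<=B[j]=18 take 18, i++
i=2 j=0: A[i]=24>B[j]=18 take 18, j++
i=2 j=1: A[i]=24<=B[j]=25 take 24, i++
i=3 j=1: A[i]=25<=B[j]=25 take 25, i++
i=4 j=1: A[i]=36>B[j]=25 take 25, j++
i=4 j=2: A[i]=36>B[j]=29 take 29, j++
i=4 j=3: B done, take A[i]=36, i++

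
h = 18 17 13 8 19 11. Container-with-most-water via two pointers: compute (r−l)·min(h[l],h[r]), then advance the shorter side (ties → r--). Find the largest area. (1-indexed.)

[1,6] min(18,11)*5=55 best=55 * → r--
[1,5] min(18,19)*4=72 best=72 * → l++
[2,5] min(17,19)*3=51 best=72 → l++
[3,5] min(13,19)*2=26 best=72 → l++
[4,5] min(8,19)*1=8 best=72 → l++

max area = 72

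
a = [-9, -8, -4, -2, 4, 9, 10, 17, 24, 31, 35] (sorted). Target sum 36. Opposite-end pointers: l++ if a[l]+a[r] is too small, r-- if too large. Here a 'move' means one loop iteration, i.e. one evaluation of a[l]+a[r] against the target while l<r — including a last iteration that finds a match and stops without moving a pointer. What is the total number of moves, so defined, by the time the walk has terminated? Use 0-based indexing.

10 moves

[0,10] -9+35=26 <36 → l++
[1,10] -8+35=27 <36 → l++
[2,10] -4+35=31 <36 → l++
[3,10] -2+35=33 <36 → l++
[4,10] 4+35=39 >36 → r--
[4,9] 4+31=35 <36 → l++
[5,9] 9+31=40 >36 → r--
[5,8] 9+24=33 <36 → l++
[6,8] 10+24=34 <36 → l++
[7,8] 17+24=41 >36 → r--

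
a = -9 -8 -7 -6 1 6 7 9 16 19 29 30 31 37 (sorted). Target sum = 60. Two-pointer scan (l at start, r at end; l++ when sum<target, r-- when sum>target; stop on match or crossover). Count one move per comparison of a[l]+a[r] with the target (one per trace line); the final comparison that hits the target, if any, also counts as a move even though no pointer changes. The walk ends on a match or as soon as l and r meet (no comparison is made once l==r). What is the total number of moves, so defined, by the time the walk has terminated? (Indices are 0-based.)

[0,13] -9+37=28 <60 → l++
[1,13] -8+37=29 <60 → l++
[2,13] -7+37=30 <60 → l++
[3,13] -6+37=31 <60 → l++
[4,13] 1+37=38 <60 → l++
[5,13] 6+37=43 <60 → l++
[6,13] 7+37=44 <60 → l++
[7,13] 9+37=46 <60 → l++
[8,13] 16+37=53 <60 → l++
[9,13] 19+37=56 <60 → l++
[10,13] 29+37=66 >60 → r--
[10,12] 29+31=60 → found

12 moves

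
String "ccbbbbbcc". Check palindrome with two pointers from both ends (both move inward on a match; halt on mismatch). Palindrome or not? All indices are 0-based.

[0,8] 'c'=='c' → l++,r--
[1,7] 'c'=='c' → l++,r--
[2,6] 'b'=='b' → l++,r--
[3,5] 'b'=='b' → l++,r--

palindrome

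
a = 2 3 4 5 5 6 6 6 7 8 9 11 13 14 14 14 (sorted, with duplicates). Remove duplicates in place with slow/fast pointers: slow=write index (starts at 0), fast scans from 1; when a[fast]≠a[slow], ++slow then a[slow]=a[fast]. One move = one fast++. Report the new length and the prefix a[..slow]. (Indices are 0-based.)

slow=0 fast=1: a[fast]=3≠a[slow]=2 write a[1]=3, slow++,fast++
slow=1 fast=2: a[fast]=4≠a[slow]=3 write a[2]=4, slow++,fast++
slow=2 fast=3: a[fast]=5≠a[slow]=4 write a[3]=5, slow++,fast++
slow=3 fast=4: a[fast]=5=a[slow] dup, fast++
slow=3 fast=5: a[fast]=6≠a[slow]=5 write a[4]=6, slow++,fast++
slow=4 fast=6: a[fast]=6=a[slow] dup, fast++
slow=4 fast=7: a[fast]=6=a[slow] dup, fast++
slow=4 fast=8: a[fast]=7≠a[slow]=6 write a[5]=7, slow++,fast++
slow=5 fast=9: a[fast]=8≠a[slow]=7 write a[6]=8, slow++,fast++
slow=6 fast=10: a[fast]=9≠a[slow]=8 write a[7]=9, slow++,fast++
slow=7 fast=11: a[fast]=11≠a[slow]=9 write a[8]=11, slow++,fast++
slow=8 fast=12: a[fast]=13≠a[slow]=11 write a[9]=13, slow++,fast++
slow=9 fast=13: a[fast]=14≠a[slow]=13 write a[10]=14, slow++,fast++
slow=10 fast=14: a[fast]=14=a[slow] dup, fast++
slow=10 fast=15: a[fast]=14=a[slow] dup, fast++

length 11; prefix = [2, 3, 4, 5, 6, 7, 8, 9, 11, 13, 14]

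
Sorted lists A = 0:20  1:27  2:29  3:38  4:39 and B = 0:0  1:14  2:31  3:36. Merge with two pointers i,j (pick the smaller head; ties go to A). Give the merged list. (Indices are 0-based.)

[0, 14, 20, 27, 29, 31, 36, 38, 39]

[i=0,j=0] A[i]=20>B[j]=0 take 0 → j++
[i=0,j=1] A[i]=20>B[j]=14 take 14 → j++
[i=0,j=2] A[i]=20<=B[j]=31 take 20 → i++
[i=1,j=2] A[i]=27<=B[j]=31 take 27 → i++
[i=2,j=2] A[i]=29<=B[j]=31 take 29 → i++
[i=3,j=2] A[i]=38>B[j]=31 take 31 → j++
[i=3,j=3] A[i]=38>B[j]=36 take 36 → j++
[i=3,j=4] B done, take A[i]=38 → i++
[i=4,j=4] B done, take A[i]=39 → i++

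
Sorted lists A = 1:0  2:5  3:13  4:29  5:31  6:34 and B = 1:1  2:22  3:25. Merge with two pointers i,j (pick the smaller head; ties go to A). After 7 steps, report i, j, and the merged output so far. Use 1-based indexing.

i=5, j=4, merged so far=[0, 1, 5, 13, 22, 25, 29]

[i=1,j=1] A[i]=0<=B[j]=1 take 0 → i++
[i=2,j=1] A[i]=5>B[j]=1 take 1 → j++
[i=2,j=2] A[i]=5<=B[j]=22 take 5 → i++
[i=3,j=2] A[i]=13<=B[j]=22 take 13 → i++
[i=4,j=2] A[i]=29>B[j]=22 take 22 → j++
[i=4,j=3] A[i]=29>B[j]=25 take 25 → j++
[i=4,j=4] B done, take A[i]=29 → i++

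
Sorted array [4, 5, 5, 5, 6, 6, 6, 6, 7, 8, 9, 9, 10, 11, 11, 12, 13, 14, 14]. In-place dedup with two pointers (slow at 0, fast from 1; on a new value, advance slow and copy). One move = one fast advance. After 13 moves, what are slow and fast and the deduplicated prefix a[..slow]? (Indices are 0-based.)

slow=7, fast=14, prefix=[4, 5, 6, 7, 8, 9, 10, 11]

(s=0,f=1) a[fast]=5≠a[slow]=4 write a[1]=5 → slow++,fast++
(s=1,f=2) a[fast]=5=a[slow] dup → fast++
(s=1,f=3) a[fast]=5=a[slow] dup → fast++
(s=1,f=4) a[fast]=6≠a[slow]=5 write a[2]=6 → slow++,fast++
(s=2,f=5) a[fast]=6=a[slow] dup → fast++
(s=2,f=6) a[fast]=6=a[slow] dup → fast++
(s=2,f=7) a[fast]=6=a[slow] dup → fast++
(s=2,f=8) a[fast]=7≠a[slow]=6 write a[3]=7 → slow++,fast++
(s=3,f=9) a[fast]=8≠a[slow]=7 write a[4]=8 → slow++,fast++
(s=4,f=10) a[fast]=9≠a[slow]=8 write a[5]=9 → slow++,fast++
(s=5,f=11) a[fast]=9=a[slow] dup → fast++
(s=5,f=12) a[fast]=10≠a[slow]=9 write a[6]=10 → slow++,fast++
(s=6,f=13) a[fast]=11≠a[slow]=10 write a[7]=11 → slow++,fast++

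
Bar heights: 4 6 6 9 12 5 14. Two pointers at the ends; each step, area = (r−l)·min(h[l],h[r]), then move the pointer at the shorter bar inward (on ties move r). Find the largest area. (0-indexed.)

l=0 r=6: min(4,14)*6=24 best=24 *, l++
l=1 r=6: min(6,14)*5=30 best=30 *, l++
l=2 r=6: min(6,14)*4=24 best=30, l++
l=3 r=6: min(9,14)*3=27 best=30, l++
l=4 r=6: min(12,14)*2=24 best=30, l++
l=5 r=6: min(5,14)*1=5 best=30, l++

max area = 30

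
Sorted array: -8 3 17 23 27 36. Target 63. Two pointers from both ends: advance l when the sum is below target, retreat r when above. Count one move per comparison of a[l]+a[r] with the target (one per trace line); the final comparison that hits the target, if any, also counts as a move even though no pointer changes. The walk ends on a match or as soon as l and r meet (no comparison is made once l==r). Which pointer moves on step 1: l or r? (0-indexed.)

[0,5] -8+36=28 <63 → l++

l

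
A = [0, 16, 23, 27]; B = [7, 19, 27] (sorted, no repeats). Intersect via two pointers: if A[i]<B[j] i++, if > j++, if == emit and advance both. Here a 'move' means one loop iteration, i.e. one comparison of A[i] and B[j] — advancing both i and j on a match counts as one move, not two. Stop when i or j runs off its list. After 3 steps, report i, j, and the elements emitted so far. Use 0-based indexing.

i=2, j=1, emitted=[]

i=0 j=0: 0<7, i++
i=1 j=0: 16>7, j++
i=1 j=1: 16<19, i++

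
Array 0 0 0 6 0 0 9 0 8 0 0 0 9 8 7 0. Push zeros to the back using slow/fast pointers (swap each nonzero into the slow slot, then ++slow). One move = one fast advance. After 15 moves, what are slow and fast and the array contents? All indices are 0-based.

slow=6, fast=15, a=[6, 9, 8, 9, 8, 7, 0, 0, 0, 0, 0, 0, 0, 0, 0, 0]

(s=0,f=0) a[fast]=0 → fast++
(s=0,f=1) a[fast]=0 → fast++
(s=0,f=2) a[fast]=0 → fast++
(s=0,f=3) a[fast]=6≠0 swap→a[0]=6 → slow++,fast++
(s=1,f=4) a[fast]=0 → fast++
(s=1,f=5) a[fast]=0 → fast++
(s=1,f=6) a[fast]=9≠0 swap→a[1]=9 → slow++,fast++
(s=2,f=7) a[fast]=0 → fast++
(s=2,f=8) a[fast]=8≠0 swap→a[2]=8 → slow++,fast++
(s=3,f=9) a[fast]=0 → fast++
(s=3,f=10) a[fast]=0 → fast++
(s=3,f=11) a[fast]=0 → fast++
(s=3,f=12) a[fast]=9≠0 swap→a[3]=9 → slow++,fast++
(s=4,f=13) a[fast]=8≠0 swap→a[4]=8 → slow++,fast++
(s=5,f=14) a[fast]=7≠0 swap→a[5]=7 → slow++,fast++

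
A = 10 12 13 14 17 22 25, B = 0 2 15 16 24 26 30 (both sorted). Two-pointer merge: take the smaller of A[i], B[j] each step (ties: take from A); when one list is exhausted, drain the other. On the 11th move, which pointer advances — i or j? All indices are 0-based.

j

i=0 j=0: A[i]=10>B[j]=0 take 0, j++
i=0 j=1: A[i]=10>B[j]=2 take 2, j++
i=0 j=2: A[i]=10<=B[j]=15 take 10, i++
i=1 j=2: A[i]=12<=B[j]=15 take 12, i++
i=2 j=2: A[i]=13<=B[j]=15 take 13, i++
i=3 j=2: A[i]=14<=B[j]=15 take 14, i++
i=4 j=2: A[i]=17>B[j]=15 take 15, j++
i=4 j=3: A[i]=17>B[j]=16 take 16, j++
i=4 j=4: A[i]=17<=B[j]=24 take 17, i++
i=5 j=4: A[i]=22<=B[j]=24 take 22, i++
i=6 j=4: A[i]=25>B[j]=24 take 24, j++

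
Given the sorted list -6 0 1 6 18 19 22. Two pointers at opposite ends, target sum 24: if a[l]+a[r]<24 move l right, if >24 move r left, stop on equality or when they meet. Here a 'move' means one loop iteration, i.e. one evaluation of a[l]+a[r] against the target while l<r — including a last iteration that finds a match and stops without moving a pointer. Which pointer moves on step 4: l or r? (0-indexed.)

r

[0,6] -6+22=16 <24 → l++
[1,6] 0+22=22 <24 → l++
[2,6] 1+22=23 <24 → l++
[3,6] 6+22=28 >24 → r--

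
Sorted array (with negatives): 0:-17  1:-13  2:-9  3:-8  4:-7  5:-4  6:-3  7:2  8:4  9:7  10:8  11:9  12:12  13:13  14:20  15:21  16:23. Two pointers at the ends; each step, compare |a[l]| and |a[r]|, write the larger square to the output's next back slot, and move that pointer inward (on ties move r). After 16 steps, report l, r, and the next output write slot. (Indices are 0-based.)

l=0 r=16: |-17|<=|23| out[16]=529, r--
l=0 r=15: |-17|<=|21| out[15]=441, r--
l=0 r=14: |-17|<=|20| out[14]=400, r--
l=0 r=13: |-17|>|13| out[13]=289, l++
l=1 r=13: |-13|<=|13| out[12]=169, r--
l=1 r=12: |-13|>|12| out[11]=169, l++
l=2 r=12: |-9|<=|12| out[10]=144, r--
l=2 r=11: |-9|<=|9| out[9]=81, r--
l=2 r=10: |-9|>|8| out[8]=81, l++
l=3 r=10: |-8|<=|8| out[7]=64, r--
l=3 r=9: |-8|>|7| out[6]=64, l++
l=4 r=9: |-7|<=|7| out[5]=49, r--
l=4 r=8: |-7|>|4| out[4]=49, l++
l=5 r=8: |-4|<=|4| out[3]=16, r--
l=5 r=7: |-4|>|2| out[2]=16, l++
l=6 r=7: |-3|>|2| out[1]=9, l++

l=7, r=7, next write slot=0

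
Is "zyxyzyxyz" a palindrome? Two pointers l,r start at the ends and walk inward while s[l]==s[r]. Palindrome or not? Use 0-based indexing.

l=0 r=8: 'z'=='z', l++,r--
l=1 r=7: 'y'=='y', l++,r--
l=2 r=6: 'x'=='x', l++,r--
l=3 r=5: 'y'=='y', l++,r--

palindrome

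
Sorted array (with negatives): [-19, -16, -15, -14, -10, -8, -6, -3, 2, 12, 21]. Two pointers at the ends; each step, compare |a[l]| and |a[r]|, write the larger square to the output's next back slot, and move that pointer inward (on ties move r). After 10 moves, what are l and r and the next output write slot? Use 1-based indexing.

l=9, r=9, next write slot=1

l=1 r=11: |-19|<=|21| out[11]=441, r--
l=1 r=10: |-19|>|12| out[10]=361, l++
l=2 r=10: |-16|>|12| out[9]=256, l++
l=3 r=10: |-15|>|12| out[8]=225, l++
l=4 r=10: |-14|>|12| out[7]=196, l++
l=5 r=10: |-10|<=|12| out[6]=144, r--
l=5 r=9: |-10|>|2| out[5]=100, l++
l=6 r=9: |-8|>|2| out[4]=64, l++
l=7 r=9: |-6|>|2| out[3]=36, l++
l=8 r=9: |-3|>|2| out[2]=9, l++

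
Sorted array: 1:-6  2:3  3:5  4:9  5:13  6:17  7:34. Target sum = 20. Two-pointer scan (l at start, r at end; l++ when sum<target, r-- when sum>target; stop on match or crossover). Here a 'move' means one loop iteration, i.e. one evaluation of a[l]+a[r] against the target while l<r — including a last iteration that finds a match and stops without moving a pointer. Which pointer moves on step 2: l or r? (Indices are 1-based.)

l=1 r=7: -6+34=28 >20, r--
l=1 r=6: -6+17=11 <20, l++

l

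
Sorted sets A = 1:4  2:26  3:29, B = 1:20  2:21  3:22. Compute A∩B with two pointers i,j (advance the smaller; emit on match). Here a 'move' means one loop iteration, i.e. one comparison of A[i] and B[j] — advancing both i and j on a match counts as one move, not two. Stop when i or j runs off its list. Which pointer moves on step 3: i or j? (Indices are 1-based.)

j

[i=1,j=1] 4<20 → i++
[i=2,j=1] 26>20 → j++
[i=2,j=2] 26>21 → j++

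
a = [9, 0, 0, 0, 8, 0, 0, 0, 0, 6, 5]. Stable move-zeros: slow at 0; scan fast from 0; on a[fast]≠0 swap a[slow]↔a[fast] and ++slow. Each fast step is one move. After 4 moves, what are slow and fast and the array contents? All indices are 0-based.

(s=0,f=0) a[fast]=9≠0 swap→a[0]=9 → slow++,fast++
(s=1,f=1) a[fast]=0 → fast++
(s=1,f=2) a[fast]=0 → fast++
(s=1,f=3) a[fast]=0 → fast++

slow=1, fast=4, a=[9, 0, 0, 0, 8, 0, 0, 0, 0, 6, 5]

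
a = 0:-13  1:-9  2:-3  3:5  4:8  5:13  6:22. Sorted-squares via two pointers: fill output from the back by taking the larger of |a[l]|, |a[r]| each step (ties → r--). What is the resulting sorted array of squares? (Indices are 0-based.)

[9, 25, 64, 81, 169, 169, 484]

l=0 r=6: |-13|<=|22| out[6]=484, r--
l=0 r=5: |-13|<=|13| out[5]=169, r--
l=0 r=4: |-13|>|8| out[4]=169, l++
l=1 r=4: |-9|>|8| out[3]=81, l++
l=2 r=4: |-3|<=|8| out[2]=64, r--
l=2 r=3: |-3|<=|5| out[1]=25, r--
l=2 r=2: |-3|<=|-3| out[0]=9, r--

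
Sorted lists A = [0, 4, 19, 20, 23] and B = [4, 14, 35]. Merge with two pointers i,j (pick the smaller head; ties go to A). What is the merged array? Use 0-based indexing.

[0, 4, 4, 14, 19, 20, 23, 35]

i=0 j=0: A[i]=0<=B[j]=4 take 0, i++
i=1 j=0: A[i]=4<=B[j]=4 take 4, i++
i=2 j=0: A[i]=19>B[j]=4 take 4, j++
i=2 j=1: A[i]=19>B[j]=14 take 14, j++
i=2 j=2: A[i]=19<=B[j]=35 take 19, i++
i=3 j=2: A[i]=20<=B[j]=35 take 20, i++
i=4 j=2: A[i]=23<=B[j]=35 take 23, i++
i=5 j=2: A done, take B[j]=35, j++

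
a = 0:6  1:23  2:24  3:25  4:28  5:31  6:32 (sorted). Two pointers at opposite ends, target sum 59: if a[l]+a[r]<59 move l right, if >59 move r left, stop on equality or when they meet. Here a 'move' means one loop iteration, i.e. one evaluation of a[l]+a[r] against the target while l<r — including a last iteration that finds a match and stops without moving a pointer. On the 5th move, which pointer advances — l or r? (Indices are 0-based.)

[0,6] 6+32=38 <59 → l++
[1,6] 23+32=55 <59 → l++
[2,6] 24+32=56 <59 → l++
[3,6] 25+32=57 <59 → l++
[4,6] 28+32=60 >59 → r--

r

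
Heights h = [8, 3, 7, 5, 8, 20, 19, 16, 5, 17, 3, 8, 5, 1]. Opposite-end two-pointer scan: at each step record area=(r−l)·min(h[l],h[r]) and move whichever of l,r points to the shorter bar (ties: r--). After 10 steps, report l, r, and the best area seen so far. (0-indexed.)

l=5, r=8, best area=88

l=0 r=13: min(8,1)*13=13 best=13 *, r--
l=0 r=12: min(8,5)*12=60 best=60 *, r--
l=0 r=11: min(8,8)*11=88 best=88 *, r--
l=0 r=10: min(8,3)*10=30 best=88, r--
l=0 r=9: min(8,17)*9=72 best=88, l++
l=1 r=9: min(3,17)*8=24 best=88, l++
l=2 r=9: min(7,17)*7=49 best=88, l++
l=3 r=9: min(5,17)*6=30 best=88, l++
l=4 r=9: min(8,17)*5=40 best=88, l++
l=5 r=9: min(20,17)*4=68 best=88, r--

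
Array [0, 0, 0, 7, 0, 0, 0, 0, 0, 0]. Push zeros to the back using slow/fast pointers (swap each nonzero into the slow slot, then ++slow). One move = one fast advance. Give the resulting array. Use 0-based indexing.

slow=0 fast=0: a[fast]=0, fast++
slow=0 fast=1: a[fast]=0, fast++
slow=0 fast=2: a[fast]=0, fast++
slow=0 fast=3: a[fast]=7≠0 swap→a[0]=7, slow++,fast++
slow=1 fast=4: a[fast]=0, fast++
slow=1 fast=5: a[fast]=0, fast++
slow=1 fast=6: a[fast]=0, fast++
slow=1 fast=7: a[fast]=0, fast++
slow=1 fast=8: a[fast]=0, fast++
slow=1 fast=9: a[fast]=0, fast++

[7, 0, 0, 0, 0, 0, 0, 0, 0, 0]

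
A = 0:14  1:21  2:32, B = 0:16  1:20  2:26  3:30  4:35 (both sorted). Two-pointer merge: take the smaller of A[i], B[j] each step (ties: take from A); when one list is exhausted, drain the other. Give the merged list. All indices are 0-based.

[14, 16, 20, 21, 26, 30, 32, 35]

i=0 j=0: A[i]=14<=B[j]=16 take 14, i++
i=1 j=0: A[i]=21>B[j]=16 take 16, j++
i=1 j=1: A[i]=21>B[j]=20 take 20, j++
i=1 j=2: A[i]=21<=B[j]=26 take 21, i++
i=2 j=2: A[i]=32>B[j]=26 take 26, j++
i=2 j=3: A[i]=32>B[j]=30 take 30, j++
i=2 j=4: A[i]=32<=B[j]=35 take 32, i++
i=3 j=4: A done, take B[j]=35, j++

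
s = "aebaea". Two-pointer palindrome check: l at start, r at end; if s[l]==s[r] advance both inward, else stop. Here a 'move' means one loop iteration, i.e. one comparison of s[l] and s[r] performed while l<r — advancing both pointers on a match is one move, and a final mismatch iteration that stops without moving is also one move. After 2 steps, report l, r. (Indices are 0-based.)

[0,5] 'a'=='a' → l++,r--
[1,4] 'e'=='e' → l++,r--

l=2, r=3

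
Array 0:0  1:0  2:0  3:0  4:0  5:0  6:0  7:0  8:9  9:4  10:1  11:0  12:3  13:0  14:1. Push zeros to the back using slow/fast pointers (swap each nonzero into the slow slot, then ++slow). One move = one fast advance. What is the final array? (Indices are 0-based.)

slow=0 fast=0: a[fast]=0, fast++
slow=0 fast=1: a[fast]=0, fast++
slow=0 fast=2: a[fast]=0, fast++
slow=0 fast=3: a[fast]=0, fast++
slow=0 fast=4: a[fast]=0, fast++
slow=0 fast=5: a[fast]=0, fast++
slow=0 fast=6: a[fast]=0, fast++
slow=0 fast=7: a[fast]=0, fast++
slow=0 fast=8: a[fast]=9≠0 swap→a[0]=9, slow++,fast++
slow=1 fast=9: a[fast]=4≠0 swap→a[1]=4, slow++,fast++
slow=2 fast=10: a[fast]=1≠0 swap→a[2]=1, slow++,fast++
slow=3 fast=11: a[fast]=0, fast++
slow=3 fast=12: a[fast]=3≠0 swap→a[3]=3, slow++,fast++
slow=4 fast=13: a[fast]=0, fast++
slow=4 fast=14: a[fast]=1≠0 swap→a[4]=1, slow++,fast++

[9, 4, 1, 3, 1, 0, 0, 0, 0, 0, 0, 0, 0, 0, 0]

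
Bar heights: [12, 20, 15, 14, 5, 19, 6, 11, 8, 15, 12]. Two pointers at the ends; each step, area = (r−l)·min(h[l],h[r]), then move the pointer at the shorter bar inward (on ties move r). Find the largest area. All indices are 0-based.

[0,10] min(12,12)*10=120 best=120 * → r--
[0,9] min(12,15)*9=108 best=120 → l++
[1,9] min(20,15)*8=120 best=120 → r--
[1,8] min(20,8)*7=56 best=120 → r--
[1,7] min(20,11)*6=66 best=120 → r--
[1,6] min(20,6)*5=30 best=120 → r--
[1,5] min(20,19)*4=76 best=120 → r--
[1,4] min(20,5)*3=15 best=120 → r--
[1,3] min(20,14)*2=28 best=120 → r--
[1,2] min(20,15)*1=15 best=120 → r--

max area = 120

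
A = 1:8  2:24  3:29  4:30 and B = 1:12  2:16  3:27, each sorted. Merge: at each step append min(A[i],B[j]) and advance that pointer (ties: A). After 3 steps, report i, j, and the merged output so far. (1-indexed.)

i=2, j=3, merged so far=[8, 12, 16]

[i=1,j=1] A[i]=8<=B[j]=12 take 8 → i++
[i=2,j=1] A[i]=24>B[j]=12 take 12 → j++
[i=2,j=2] A[i]=24>B[j]=16 take 16 → j++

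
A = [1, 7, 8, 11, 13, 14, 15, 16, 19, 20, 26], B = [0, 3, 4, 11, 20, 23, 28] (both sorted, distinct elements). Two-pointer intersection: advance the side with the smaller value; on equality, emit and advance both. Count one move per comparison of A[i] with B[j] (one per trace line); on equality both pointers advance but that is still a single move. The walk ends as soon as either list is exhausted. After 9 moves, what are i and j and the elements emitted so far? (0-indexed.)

[i=0,j=0] 1>0 → j++
[i=0,j=1] 1<3 → i++
[i=1,j=1] 7>3 → j++
[i=1,j=2] 7>4 → j++
[i=1,j=3] 7<11 → i++
[i=2,j=3] 8<11 → i++
[i=3,j=3] 11==11 emit → i++,j++
[i=4,j=4] 13<20 → i++
[i=5,j=4] 14<20 → i++

i=6, j=4, emitted=[11]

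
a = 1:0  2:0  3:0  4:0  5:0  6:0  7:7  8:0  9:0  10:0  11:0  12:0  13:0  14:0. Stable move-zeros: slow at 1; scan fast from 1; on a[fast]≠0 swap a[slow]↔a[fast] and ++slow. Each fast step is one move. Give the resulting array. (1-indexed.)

[7, 0, 0, 0, 0, 0, 0, 0, 0, 0, 0, 0, 0, 0]

slow=1 fast=1: a[fast]=0, fast++
slow=1 fast=2: a[fast]=0, fast++
slow=1 fast=3: a[fast]=0, fast++
slow=1 fast=4: a[fast]=0, fast++
slow=1 fast=5: a[fast]=0, fast++
slow=1 fast=6: a[fast]=0, fast++
slow=1 fast=7: a[fast]=7≠0 swap→a[1]=7, slow++,fast++
slow=2 fast=8: a[fast]=0, fast++
slow=2 fast=9: a[fast]=0, fast++
slow=2 fast=10: a[fast]=0, fast++
slow=2 fast=11: a[fast]=0, fast++
slow=2 fast=12: a[fast]=0, fast++
slow=2 fast=13: a[fast]=0, fast++
slow=2 fast=14: a[fast]=0, fast++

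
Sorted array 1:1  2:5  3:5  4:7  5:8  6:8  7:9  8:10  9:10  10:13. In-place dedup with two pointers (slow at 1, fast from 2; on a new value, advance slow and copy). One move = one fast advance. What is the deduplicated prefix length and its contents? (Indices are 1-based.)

(s=1,f=2) a[fast]=5≠a[slow]=1 write a[2]=5 → slow++,fast++
(s=2,f=3) a[fast]=5=a[slow] dup → fast++
(s=2,f=4) a[fast]=7≠a[slow]=5 write a[3]=7 → slow++,fast++
(s=3,f=5) a[fast]=8≠a[slow]=7 write a[4]=8 → slow++,fast++
(s=4,f=6) a[fast]=8=a[slow] dup → fast++
(s=4,f=7) a[fast]=9≠a[slow]=8 write a[5]=9 → slow++,fast++
(s=5,f=8) a[fast]=10≠a[slow]=9 write a[6]=10 → slow++,fast++
(s=6,f=9) a[fast]=10=a[slow] dup → fast++
(s=6,f=10) a[fast]=13≠a[slow]=10 write a[7]=13 → slow++,fast++

length 7; prefix = [1, 5, 7, 8, 9, 10, 13]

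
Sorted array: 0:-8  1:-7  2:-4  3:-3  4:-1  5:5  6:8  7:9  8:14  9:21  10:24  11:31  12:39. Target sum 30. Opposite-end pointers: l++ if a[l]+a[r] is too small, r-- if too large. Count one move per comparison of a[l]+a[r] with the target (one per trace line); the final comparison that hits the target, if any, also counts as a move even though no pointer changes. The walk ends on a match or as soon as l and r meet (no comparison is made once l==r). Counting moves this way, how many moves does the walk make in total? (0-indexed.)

6 moves

[0,12] -8+39=31 >30 → r--
[0,11] -8+31=23 <30 → l++
[1,11] -7+31=24 <30 → l++
[2,11] -4+31=27 <30 → l++
[3,11] -3+31=28 <30 → l++
[4,11] -1+31=30 → found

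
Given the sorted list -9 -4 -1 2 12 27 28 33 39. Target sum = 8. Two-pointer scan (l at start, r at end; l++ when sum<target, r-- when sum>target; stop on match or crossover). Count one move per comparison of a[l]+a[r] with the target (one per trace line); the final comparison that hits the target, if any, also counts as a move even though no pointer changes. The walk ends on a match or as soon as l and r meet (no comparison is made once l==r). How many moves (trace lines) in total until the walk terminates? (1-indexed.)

6 moves

[1,9] -9+39=30 >8 → r--
[1,8] -9+33=24 >8 → r--
[1,7] -9+28=19 >8 → r--
[1,6] -9+27=18 >8 → r--
[1,5] -9+12=3 <8 → l++
[2,5] -4+12=8 → found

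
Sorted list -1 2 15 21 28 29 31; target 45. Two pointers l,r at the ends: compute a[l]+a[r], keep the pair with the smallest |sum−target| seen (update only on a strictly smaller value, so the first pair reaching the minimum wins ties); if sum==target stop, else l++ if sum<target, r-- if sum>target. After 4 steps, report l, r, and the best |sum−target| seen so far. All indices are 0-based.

l=3, r=5, best |Δ|=1

[0,6] -1+31=30 d=15 * → l++
[1,6] 2+31=33 d=12 * → l++
[2,6] 15+31=46 d=1 * → r--
[2,5] 15+29=44 d=1 → l++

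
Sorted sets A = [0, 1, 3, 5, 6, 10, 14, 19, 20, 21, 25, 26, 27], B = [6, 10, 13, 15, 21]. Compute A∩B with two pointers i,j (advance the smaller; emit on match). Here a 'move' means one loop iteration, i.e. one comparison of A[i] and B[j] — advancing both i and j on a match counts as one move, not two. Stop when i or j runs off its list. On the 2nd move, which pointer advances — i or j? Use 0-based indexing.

i

[i=0,j=0] 0<6 → i++
[i=1,j=0] 1<6 → i++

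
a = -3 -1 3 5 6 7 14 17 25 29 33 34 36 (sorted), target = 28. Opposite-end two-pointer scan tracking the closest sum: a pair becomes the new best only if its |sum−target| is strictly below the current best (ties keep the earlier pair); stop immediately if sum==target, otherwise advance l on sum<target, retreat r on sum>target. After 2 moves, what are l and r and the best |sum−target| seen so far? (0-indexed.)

l=0, r=10, best |Δ|=3

[0,12] -3+36=33 d=5 * → r--
[0,11] -3+34=31 d=3 * → r--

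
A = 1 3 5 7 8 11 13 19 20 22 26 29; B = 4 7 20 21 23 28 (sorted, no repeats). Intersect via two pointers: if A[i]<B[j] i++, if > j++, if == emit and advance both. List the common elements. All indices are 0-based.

intersection = [7, 20]

[i=0,j=0] 1<4 → i++
[i=1,j=0] 3<4 → i++
[i=2,j=0] 5>4 → j++
[i=2,j=1] 5<7 → i++
[i=3,j=1] 7==7 emit → i++,j++
[i=4,j=2] 8<20 → i++
[i=5,j=2] 11<20 → i++
[i=6,j=2] 13<20 → i++
[i=7,j=2] 19<20 → i++
[i=8,j=2] 20==20 emit → i++,j++
[i=9,j=3] 22>21 → j++
[i=9,j=4] 22<23 → i++
[i=10,j=4] 26>23 → j++
[i=10,j=5] 26<28 → i++
[i=11,j=5] 29>28 → j++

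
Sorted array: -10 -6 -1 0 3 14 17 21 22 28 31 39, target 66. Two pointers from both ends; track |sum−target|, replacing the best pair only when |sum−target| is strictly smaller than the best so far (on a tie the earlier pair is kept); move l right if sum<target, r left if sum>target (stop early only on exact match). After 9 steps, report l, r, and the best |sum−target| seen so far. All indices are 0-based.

l=0 r=11: -10+39=29 d=37 *, l++
l=1 r=11: -6+39=33 d=33 *, l++
l=2 r=11: -1+39=38 d=28 *, l++
l=3 r=11: 0+39=39 d=27 *, l++
l=4 r=11: 3+39=42 d=24 *, l++
l=5 r=11: 14+39=53 d=13 *, l++
l=6 r=11: 17+39=56 d=10 *, l++
l=7 r=11: 21+39=60 d=6 *, l++
l=8 r=11: 22+39=61 d=5 *, l++

l=9, r=11, best |Δ|=5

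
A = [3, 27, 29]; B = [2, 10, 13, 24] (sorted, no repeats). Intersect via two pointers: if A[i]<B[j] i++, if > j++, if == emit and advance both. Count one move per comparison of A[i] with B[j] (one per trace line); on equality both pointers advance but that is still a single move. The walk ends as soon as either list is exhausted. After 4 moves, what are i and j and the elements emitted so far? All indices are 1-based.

[i=1,j=1] 3>2 → j++
[i=1,j=2] 3<10 → i++
[i=2,j=2] 27>10 → j++
[i=2,j=3] 27>13 → j++

i=2, j=4, emitted=[]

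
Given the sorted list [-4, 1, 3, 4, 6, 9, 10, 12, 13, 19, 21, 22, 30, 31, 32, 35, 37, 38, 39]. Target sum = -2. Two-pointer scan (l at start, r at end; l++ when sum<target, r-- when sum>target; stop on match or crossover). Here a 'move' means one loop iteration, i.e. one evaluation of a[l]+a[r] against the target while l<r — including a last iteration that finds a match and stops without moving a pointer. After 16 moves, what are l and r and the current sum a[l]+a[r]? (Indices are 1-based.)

l=1, r=3, sum=-1

l=1 r=19: -4+39=35 >-2, r--
l=1 r=18: -4+38=34 >-2, r--
l=1 r=17: -4+37=33 >-2, r--
l=1 r=16: -4+35=31 >-2, r--
l=1 r=15: -4+32=28 >-2, r--
l=1 r=14: -4+31=27 >-2, r--
l=1 r=13: -4+30=26 >-2, r--
l=1 r=12: -4+22=18 >-2, r--
l=1 r=11: -4+21=17 >-2, r--
l=1 r=10: -4+19=15 >-2, r--
l=1 r=9: -4+13=9 >-2, r--
l=1 r=8: -4+12=8 >-2, r--
l=1 r=7: -4+10=6 >-2, r--
l=1 r=6: -4+9=5 >-2, r--
l=1 r=5: -4+6=2 >-2, r--
l=1 r=4: -4+4=0 >-2, r--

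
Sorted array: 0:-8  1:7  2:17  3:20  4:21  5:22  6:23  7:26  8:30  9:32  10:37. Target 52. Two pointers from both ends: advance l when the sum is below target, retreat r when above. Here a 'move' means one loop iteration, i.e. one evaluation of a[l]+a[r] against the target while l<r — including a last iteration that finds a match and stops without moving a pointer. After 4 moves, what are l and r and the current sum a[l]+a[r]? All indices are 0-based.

[0,10] -8+37=29 <52 → l++
[1,10] 7+37=44 <52 → l++
[2,10] 17+37=54 >52 → r--
[2,9] 17+32=49 <52 → l++

l=3, r=9, sum=52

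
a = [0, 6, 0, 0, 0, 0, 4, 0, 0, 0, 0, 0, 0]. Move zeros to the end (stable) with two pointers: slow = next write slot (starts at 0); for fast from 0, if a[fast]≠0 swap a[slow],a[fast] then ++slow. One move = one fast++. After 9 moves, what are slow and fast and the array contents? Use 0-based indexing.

slow=2, fast=9, a=[6, 4, 0, 0, 0, 0, 0, 0, 0, 0, 0, 0, 0]

(s=0,f=0) a[fast]=0 → fast++
(s=0,f=1) a[fast]=6≠0 swap→a[0]=6 → slow++,fast++
(s=1,f=2) a[fast]=0 → fast++
(s=1,f=3) a[fast]=0 → fast++
(s=1,f=4) a[fast]=0 → fast++
(s=1,f=5) a[fast]=0 → fast++
(s=1,f=6) a[fast]=4≠0 swap→a[1]=4 → slow++,fast++
(s=2,f=7) a[fast]=0 → fast++
(s=2,f=8) a[fast]=0 → fast++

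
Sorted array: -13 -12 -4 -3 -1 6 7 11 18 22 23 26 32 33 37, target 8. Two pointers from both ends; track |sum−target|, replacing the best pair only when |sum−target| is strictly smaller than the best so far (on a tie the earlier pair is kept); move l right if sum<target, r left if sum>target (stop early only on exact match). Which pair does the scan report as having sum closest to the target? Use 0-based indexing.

pair (-3, 11) with sum 8 (|Δ|=0)

l=0 r=14: -13+37=24 d=16 *, r--
l=0 r=13: -13+33=20 d=12 *, r--
l=0 r=12: -13+32=19 d=11 *, r--
l=0 r=11: -13+26=13 d=5 *, r--
l=0 r=10: -13+23=10 d=2 *, r--
l=0 r=9: -13+22=9 d=1 *, r--
l=0 r=8: -13+18=5 d=3, l++
l=1 r=8: -12+18=6 d=2, l++
l=2 r=8: -4+18=14 d=6, r--
l=2 r=7: -4+11=7 d=1, l++
l=3 r=7: -3+11=8 d=0 *, stop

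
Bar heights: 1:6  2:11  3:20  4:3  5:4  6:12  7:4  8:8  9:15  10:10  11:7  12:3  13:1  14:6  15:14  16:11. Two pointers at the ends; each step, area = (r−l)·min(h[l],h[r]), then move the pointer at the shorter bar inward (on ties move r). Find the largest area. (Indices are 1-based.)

l=1 r=16: min(6,11)*15=90 best=90 *, l++
l=2 r=16: min(11,11)*14=154 best=154 *, r--
l=2 r=15: min(11,14)*13=143 best=154, l++
l=3 r=15: min(20,14)*12=168 best=168 *, r--
l=3 r=14: min(20,6)*11=66 best=168, r--
l=3 r=13: min(20,1)*10=10 best=168, r--
l=3 r=12: min(20,3)*9=27 best=168, r--
l=3 r=11: min(20,7)*8=56 best=168, r--
l=3 r=10: min(20,10)*7=70 best=168, r--
l=3 r=9: min(20,15)*6=90 best=168, r--
l=3 r=8: min(20,8)*5=40 best=168, r--
l=3 r=7: min(20,4)*4=16 best=168, r--
l=3 r=6: min(20,12)*3=36 best=168, r--
l=3 r=5: min(20,4)*2=8 best=168, r--
l=3 r=4: min(20,3)*1=3 best=168, r--

max area = 168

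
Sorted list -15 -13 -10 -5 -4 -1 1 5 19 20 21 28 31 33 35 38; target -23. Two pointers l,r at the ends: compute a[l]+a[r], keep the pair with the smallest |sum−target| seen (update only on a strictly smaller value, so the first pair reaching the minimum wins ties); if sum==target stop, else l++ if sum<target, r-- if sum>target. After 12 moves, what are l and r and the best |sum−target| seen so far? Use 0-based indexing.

[0,15] -15+38=23 d=46 * → r--
[0,14] -15+35=20 d=43 * → r--
[0,13] -15+33=18 d=41 * → r--
[0,12] -15+31=16 d=39 * → r--
[0,11] -15+28=13 d=36 * → r--
[0,10] -15+21=6 d=29 * → r--
[0,9] -15+20=5 d=28 * → r--
[0,8] -15+19=4 d=27 * → r--
[0,7] -15+5=-10 d=13 * → r--
[0,6] -15+1=-14 d=9 * → r--
[0,5] -15+-1=-16 d=7 * → r--
[0,4] -15+-4=-19 d=4 * → r--

l=0, r=3, best |Δ|=4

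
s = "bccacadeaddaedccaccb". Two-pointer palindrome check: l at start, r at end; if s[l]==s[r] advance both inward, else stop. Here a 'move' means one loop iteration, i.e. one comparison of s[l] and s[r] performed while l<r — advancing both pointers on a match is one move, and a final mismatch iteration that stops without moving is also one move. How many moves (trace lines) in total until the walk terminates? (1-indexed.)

6 moves

l=1 r=20: 'b'=='b', l++,r--
l=2 r=19: 'c'=='c', l++,r--
l=3 r=18: 'c'=='c', l++,r--
l=4 r=17: 'a'=='a', l++,r--
l=5 r=16: 'c'=='c', l++,r--
l=6 r=15: 'a'!='c', stop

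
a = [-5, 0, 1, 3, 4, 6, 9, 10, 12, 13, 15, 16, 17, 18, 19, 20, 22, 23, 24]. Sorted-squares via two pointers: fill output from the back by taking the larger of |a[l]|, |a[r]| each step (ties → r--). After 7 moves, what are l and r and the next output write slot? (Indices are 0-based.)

l=0, r=11, next write slot=11

l=0 r=18: |-5|<=|24| out[18]=576, r--
l=0 r=17: |-5|<=|23| out[17]=529, r--
l=0 r=16: |-5|<=|22| out[16]=484, r--
l=0 r=15: |-5|<=|20| out[15]=400, r--
l=0 r=14: |-5|<=|19| out[14]=361, r--
l=0 r=13: |-5|<=|18| out[13]=324, r--
l=0 r=12: |-5|<=|17| out[12]=289, r--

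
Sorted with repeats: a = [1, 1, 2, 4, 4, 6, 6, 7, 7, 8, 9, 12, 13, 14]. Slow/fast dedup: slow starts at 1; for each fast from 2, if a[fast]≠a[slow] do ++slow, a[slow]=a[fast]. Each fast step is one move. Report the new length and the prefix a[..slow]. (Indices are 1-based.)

length 10; prefix = [1, 2, 4, 6, 7, 8, 9, 12, 13, 14]

slow=1 fast=2: a[fast]=1=a[slow] dup, fast++
slow=1 fast=3: a[fast]=2≠a[slow]=1 write a[2]=2, slow++,fast++
slow=2 fast=4: a[fast]=4≠a[slow]=2 write a[3]=4, slow++,fast++
slow=3 fast=5: a[fast]=4=a[slow] dup, fast++
slow=3 fast=6: a[fast]=6≠a[slow]=4 write a[4]=6, slow++,fast++
slow=4 fast=7: a[fast]=6=a[slow] dup, fast++
slow=4 fast=8: a[fast]=7≠a[slow]=6 write a[5]=7, slow++,fast++
slow=5 fast=9: a[fast]=7=a[slow] dup, fast++
slow=5 fast=10: a[fast]=8≠a[slow]=7 write a[6]=8, slow++,fast++
slow=6 fast=11: a[fast]=9≠a[slow]=8 write a[7]=9, slow++,fast++
slow=7 fast=12: a[fast]=12≠a[slow]=9 write a[8]=12, slow++,fast++
slow=8 fast=13: a[fast]=13≠a[slow]=12 write a[9]=13, slow++,fast++
slow=9 fast=14: a[fast]=14≠a[slow]=13 write a[10]=14, slow++,fast++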